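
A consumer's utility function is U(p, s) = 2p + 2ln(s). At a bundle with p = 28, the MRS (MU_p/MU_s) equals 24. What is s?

s = 24

MU_p = 2, MU_s = 2/s.
MRS = 2 ÷ (2/s).
MRS depends only on s: s = 24 ⇒ s = 24.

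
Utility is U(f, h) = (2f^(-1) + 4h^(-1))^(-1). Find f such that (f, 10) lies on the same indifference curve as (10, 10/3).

f = 2

U depends on (f, h) only through S = 2f^(-1) + 4h^(-1), so equal utility means equal S. At (10, 10/3): S = 1.4.
With h = 10: 4·10^(-1) = 0.4, so 2f^(-1) = 1.4 − 0.4 = 1, i.e. f^(-1) = 0.5.
Hence f = 1/0.5 = 2.
Check: U(2, 10) = 0.7143.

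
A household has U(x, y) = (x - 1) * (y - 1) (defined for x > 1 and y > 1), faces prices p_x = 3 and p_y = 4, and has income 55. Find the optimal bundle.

MU_x = (y−1), MU_y = (x−1).
MRS = (y−1)/(x−1).
Tangency: set MRS = p_x/p_y = 3/4 = 0.75.
So (y − 1)/(x − 1) = 0.75, i.e. (y − 1) = 0.75·(x − 1).
Rewrite the budget in excess-of-subsistence terms: 3·(x − 1) + 4·(y − 1) = 55 − 3·1 − 4·1 = 48.
Substituting, 6·(x − 1) = 48, so x − 1 = 8 and x* = 9.
Then y − 1 = 0.75·8 = 6, so y* = 7.

x* = 9, y* = 7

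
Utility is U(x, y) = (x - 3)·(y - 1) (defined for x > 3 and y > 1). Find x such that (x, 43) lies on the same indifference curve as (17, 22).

U(17, 22) = 294.
Set U(x, 43) = 294 and solve.
With y = 43: (43 − 1) = 42, so (x − 3) = 294/42 = 7.
So x = 3 + 7 = 10.
Check: U(10, 43) = 294.

x = 10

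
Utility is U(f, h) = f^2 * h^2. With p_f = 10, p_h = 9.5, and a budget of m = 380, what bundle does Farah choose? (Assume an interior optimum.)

f* = 19, h* = 20

MU_f = 2·f·h^2 and MU_h = 2·f^2·h.
MRS = MU_f/MU_h = h/f.
Tangency: set MRS = p_f/p_h = 10/9.5 = 20/19.
So h/f = 20/19, i.e. h = (20/19)·f.
Substitute into the budget 10·f + 9.5·h = 380: 20·f = 380, so f* = 19.
Then h* = (20/19)·19 = 20.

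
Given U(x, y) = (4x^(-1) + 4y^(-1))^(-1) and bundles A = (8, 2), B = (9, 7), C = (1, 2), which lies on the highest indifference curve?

Bundle B

Evaluate utility at each bundle:
U(A) = 0.400.
U(B) = 0.984.
U(C) = 0.167.
Highest utility is B, so B ≻ A ≻ C.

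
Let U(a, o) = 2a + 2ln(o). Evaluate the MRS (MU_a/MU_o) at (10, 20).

MRS = 20

MU_a = 2, MU_o = 2/o.
MRS = 2 ÷ (2/o).
At (10, 20): MRS = 20.
The indifference curve has slope −20 at this bundle.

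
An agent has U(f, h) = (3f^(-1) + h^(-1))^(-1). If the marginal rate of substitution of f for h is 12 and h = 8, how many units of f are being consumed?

For CES with ρ = -1, MRS = (3/1)·(h/f)^2.
Setting (3/1)·(8/f)^2 = 12 gives (8/f)^2 = 4, so 8/f = 2 and f = 4.

f = 4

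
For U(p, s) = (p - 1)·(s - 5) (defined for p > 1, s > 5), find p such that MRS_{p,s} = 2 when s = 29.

MU_p = (s−5), MU_s = (p−1).
MRS = (s−5)/(p−1).
Substitute s = 29: MRS = 24/(p − 1). Setting this equal to 2 gives p − 1 = 24/2 = 12, so p = 13.

p = 13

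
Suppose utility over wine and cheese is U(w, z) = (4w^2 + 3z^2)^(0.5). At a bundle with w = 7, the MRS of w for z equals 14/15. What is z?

For CES with ρ = 2, MRS = (4/3)·(z/w)^(-1).
Setting (4/3)·(z/7)^(-1) = 14/15 gives (z/7)^(-1) = 0.7, so z/7 = 10/7 and z = 10.

z = 10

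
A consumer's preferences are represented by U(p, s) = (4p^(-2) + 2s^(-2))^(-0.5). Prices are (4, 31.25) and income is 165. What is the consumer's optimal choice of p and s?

For CES with ρ = -2, MRS = (4/2)·(s/p)^3.
Tangency: set MRS = p_p/p_s = 4/31.25 = 16/125.
So (s/p)^3 = 8/125; taking the cube root, s/p = 0.4, i.e. s = 0.4·p.
Substitute into the budget 4·p + 31.25·s = 165: 16.5·p = 165, so p* = 10 and s* = 0.4·10 = 4.

p* = 10, s* = 4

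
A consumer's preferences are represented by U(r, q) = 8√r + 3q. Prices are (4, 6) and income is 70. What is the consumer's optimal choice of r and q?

MU_r = 8/(2√r), MU_q = 3.
MRS = 8/(2√r) ÷ 3.
Tangency: set MRS = p_r/p_q = 4/6 = 2/3.
MRS depends only on r: (4/3)/√r = 2/3 ⇒ √r = (4/3)/(2/3) = 2 ⇒ r* = 4.
From the budget, 6·q = 70 − 4·4 = 54, so q* = 9.

r* = 4, q* = 9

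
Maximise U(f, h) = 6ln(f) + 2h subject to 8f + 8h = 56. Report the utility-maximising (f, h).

MU_f = 6/f, MU_h = 2.
MRS = 6/f ÷ 2.
Tangency: set MRS = p_f/p_h = 8/8 = 1.
MRS depends only on f: 3/f = 1 ⇒ f* = 3/1 = 3.
From the budget, 8·h = 56 − 8·3 = 32, so h* = 4.

f* = 3, h* = 4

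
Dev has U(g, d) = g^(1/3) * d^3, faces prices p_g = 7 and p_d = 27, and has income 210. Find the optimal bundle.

MU_g = 1/3·g^(-2/3)·d^3 and MU_d = 3·g^(1/3)·d^2.
MRS = MU_g/MU_d = (1/9)·d/g.
Tangency: set MRS = p_g/p_d = 7/27.
So (1/9)·d/g = 7/27, i.e. d = (7/3)·g.
Substitute into the budget 7·g + 27·d = 210: 70·g = 210, so g* = 3.
Then d* = (7/3)·3 = 7.

g* = 3, d* = 7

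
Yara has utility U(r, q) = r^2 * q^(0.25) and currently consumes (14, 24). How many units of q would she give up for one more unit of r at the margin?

MU_r = 2·r·q^(0.25) and MU_q = 0.25·r^2·q^(-0.75).
MRS = MU_r/MU_q = (8)·q/r.
At (14, 24): MRS = 96/7.
So at (14, 24) the consumer would give up 96/7 units of q for one more unit of r.

MRS = 96/7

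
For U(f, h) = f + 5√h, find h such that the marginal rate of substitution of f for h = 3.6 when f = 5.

MU_f = 1, MU_h = 5/(2√h).
MRS = 1 ÷ (5/(2√h)).
MRS depends only on h: 0.4·√h = 3.6 ⇒ √h = 3.6/0.4 = 9 ⇒ h = 81.

h = 81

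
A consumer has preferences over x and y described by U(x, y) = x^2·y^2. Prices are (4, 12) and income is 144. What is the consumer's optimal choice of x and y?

x* = 18, y* = 6

MU_x = 2·x·y^2 and MU_y = 2·x^2·y.
MRS = MU_x/MU_y = y/x.
Tangency: set MRS = p_x/p_y = 4/12 = 1/3.
So y/x = 1/3, i.e. y = (1/3)·x.
Substitute into the budget 4·x + 12·y = 144: 8·x = 144, so x* = 18.
Then y* = (1/3)·18 = 6.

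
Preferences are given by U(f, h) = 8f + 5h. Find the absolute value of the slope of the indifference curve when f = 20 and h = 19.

MU_f = 8, MU_h = 5, so MRS = 8/5 = 1.6 at every bundle.
At (20, 19): MRS = 1.6.
That is, one extra unit of f is worth 1.6 units of h at the margin.

MRS = 1.6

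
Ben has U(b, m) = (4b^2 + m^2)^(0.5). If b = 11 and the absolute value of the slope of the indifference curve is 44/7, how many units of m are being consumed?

For CES with ρ = 2, MRS = (4/1)·(m/b)^(-1).
Setting (4/1)·(m/11)^(-1) = 44/7 gives (m/11)^(-1) = 11/7, so m/11 = 7/11 and m = 7.

m = 7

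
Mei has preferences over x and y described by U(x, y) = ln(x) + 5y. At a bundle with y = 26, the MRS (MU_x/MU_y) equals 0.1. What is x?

x = 2

MU_x = 1/x, MU_y = 5.
MRS = 1/x ÷ 5.
MRS depends only on x: 0.2/x = 0.1 ⇒ x = 0.2/0.1 = 2.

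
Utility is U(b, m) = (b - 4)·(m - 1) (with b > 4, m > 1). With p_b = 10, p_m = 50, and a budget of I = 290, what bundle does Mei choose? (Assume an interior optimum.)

MU_b = (m−1), MU_m = (b−4).
MRS = (m−1)/(b−4).
Tangency: set MRS = p_b/p_m = 10/50 = 0.2.
So (m − 1)/(b − 4) = 0.2, i.e. (m − 1) = 0.2·(b − 4).
Rewrite the budget in excess-of-subsistence terms: 10·(b − 4) + 50·(m − 1) = 290 − 10·4 − 50·1 = 200.
Substituting, 20·(b − 4) = 200, so b − 4 = 10 and b* = 14.
Then m − 1 = 0.2·10 = 2, so m* = 3.

b* = 14, m* = 3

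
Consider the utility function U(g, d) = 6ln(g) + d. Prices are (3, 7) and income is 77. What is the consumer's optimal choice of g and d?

MU_g = 6/g, MU_d = 1.
MRS = 6/g ÷ 1.
Tangency: set MRS = p_g/p_d = 3/7.
MRS depends only on g: 6/g = 3/7 ⇒ g* = 6/(3/7) = 14.
From the budget, 7·d = 77 − 3·14 = 35, so d* = 5.

g* = 14, d* = 5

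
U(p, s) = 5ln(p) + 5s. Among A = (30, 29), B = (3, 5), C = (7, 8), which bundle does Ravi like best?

Evaluate utility at each bundle:
U(A) = 162.006.
U(B) = 30.493.
U(C) = 49.730.
Highest utility is A, so A ≻ C ≻ B.

Bundle A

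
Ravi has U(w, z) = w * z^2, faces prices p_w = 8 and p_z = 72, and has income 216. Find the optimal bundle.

MU_w = z^2 and MU_z = 2·w·z.
MRS = MU_w/MU_z = (1/2)·z/w.
Tangency: set MRS = p_w/p_z = 8/72 = 1/9.
So (1/2)·z/w = 1/9, i.e. z = (2/9)·w.
Substitute into the budget 8·w + 72·z = 216: 24·w = 216, so w* = 9.
Then z* = (2/9)·9 = 2.

w* = 9, z* = 2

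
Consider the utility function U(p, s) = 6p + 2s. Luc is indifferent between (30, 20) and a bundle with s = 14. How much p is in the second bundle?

U(30, 20) = 220.
Set U(p, 14) = 220 and solve.
6p + 2·14 = 220 ⇒ 6p = 192 ⇒ p = 32.
Check: U(32, 14) = 220.

p = 32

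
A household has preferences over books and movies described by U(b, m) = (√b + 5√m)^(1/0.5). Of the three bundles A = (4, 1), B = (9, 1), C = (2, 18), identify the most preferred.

Bundle C

Evaluate utility at each bundle:
U(A) = 49.000.
U(B) = 64.000.
U(C) = 512.000.
Highest utility is C, so C ≻ B ≻ A.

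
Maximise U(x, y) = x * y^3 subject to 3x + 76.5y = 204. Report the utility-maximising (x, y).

MU_x = y^3 and MU_y = 3·x·y^2.
MRS = MU_x/MU_y = (1/3)·y/x.
Tangency: set MRS = p_x/p_y = 3/76.5 = 2/51.
So (1/3)·y/x = 2/51, i.e. y = (2/17)·x.
Substitute into the budget 3·x + 76.5·y = 204: 12·x = 204, so x* = 17.
Then y* = (2/17)·17 = 2.

x* = 17, y* = 2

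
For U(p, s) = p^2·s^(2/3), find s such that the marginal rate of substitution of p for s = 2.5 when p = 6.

MU_p = 2·p·s^(2/3) and MU_s = 2/3·p^2·s^(-1/3).
MRS = MU_p/MU_s = (3)·s/p.
Substitute p = 6: MRS = s/2. Setting s/2 = 2.5 gives s = 2.5·2 = 5.

s = 5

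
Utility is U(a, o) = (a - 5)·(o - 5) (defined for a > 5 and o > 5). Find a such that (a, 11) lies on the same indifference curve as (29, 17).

U(29, 17) = 288.
Set U(a, 11) = 288 and solve.
With o = 11: (11 − 5) = 6, so (a − 5) = 288/6 = 48.
So a = 5 + 48 = 53.
Check: U(53, 11) = 288.

a = 53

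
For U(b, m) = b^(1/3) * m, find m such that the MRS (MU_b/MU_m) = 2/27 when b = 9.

m = 2

MU_b = 1/3·b^(-2/3)·m and MU_m = b^(1/3).
MRS = MU_b/MU_m = (1/3)·m/b.
Substitute b = 9: MRS = m/27. Setting m/27 = 2/27 gives m = (2/27)·27 = 2.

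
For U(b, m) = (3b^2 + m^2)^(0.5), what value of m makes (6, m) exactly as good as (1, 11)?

m = 4

U depends on (b, m) only through S = 3b^2 + m^2, so equal utility means equal S. At (1, 11): S = 124.
With b = 6: 3·6^2 = 108, so m^2 = 124 − 108 = 16.
Hence m = √16 = 4.
Check: U(6, 4) = 11.1355.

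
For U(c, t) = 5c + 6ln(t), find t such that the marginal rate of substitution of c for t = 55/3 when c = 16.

MU_c = 5, MU_t = 6/t.
MRS = 5 ÷ (6/t).
MRS depends only on t: (5/6)·t = 55/3 ⇒ t = (55/3)/(5/6) = 22.

t = 22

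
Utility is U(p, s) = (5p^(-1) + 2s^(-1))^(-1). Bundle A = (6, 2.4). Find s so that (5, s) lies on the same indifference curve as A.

U depends on (p, s) only through S = 5p^(-1) + 2s^(-1), so equal utility means equal S. At (6, 2.4): S = 5/3.
With p = 5: 5·5^(-1) = 1, so 2s^(-1) = 5/3 − 1 = 2/3, i.e. s^(-1) = 1/3.
Hence s = 1/(1/3) = 3.
Check: U(5, 3) = 0.6.

s = 3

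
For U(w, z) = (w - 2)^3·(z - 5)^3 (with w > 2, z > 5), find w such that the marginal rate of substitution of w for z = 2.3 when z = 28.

MU_w = 3·(w−2)^2·(z−5)^3, MU_z = 3·(w−2)^3·(z−5)^2.
MRS = (z−5)/(w−2).
Substitute z = 28: MRS = 23/(w − 2). Setting this equal to 2.3 gives w − 2 = 23/2.3 = 10, so w = 12.

w = 12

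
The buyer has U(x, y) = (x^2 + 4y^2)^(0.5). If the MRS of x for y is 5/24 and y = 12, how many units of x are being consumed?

x = 10

For CES with ρ = 2, MRS = (1/4)·(y/x)^(-1).
Setting (1/4)·(12/x)^(-1) = 5/24 gives (12/x)^(-1) = 5/6, so 12/x = 1.2 and x = 10.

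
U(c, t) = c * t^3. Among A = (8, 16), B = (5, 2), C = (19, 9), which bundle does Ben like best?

Bundle A

Evaluate utility at each bundle:
U(A) = 32768.
U(B) = 40.
U(C) = 13851.
Highest utility is A, so A ≻ C ≻ B.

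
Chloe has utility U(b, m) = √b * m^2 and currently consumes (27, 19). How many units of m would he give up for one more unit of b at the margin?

MU_b = 0.5·b^(-0.5)·m^2 and MU_m = 2·√b·m.
MRS = MU_b/MU_m = (0.25)·m/b.
At (27, 19): MRS = 19/108.
That is, one extra unit of b is worth 19/108 units of m at the margin.

MRS = 19/108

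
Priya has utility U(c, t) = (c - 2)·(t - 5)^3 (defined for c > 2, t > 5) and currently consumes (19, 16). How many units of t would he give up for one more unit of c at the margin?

MU_c = (t−5)^3, MU_t = 3·(c−2)·(t−5)^2.
MRS = (1/3)·(t−5)/(c−2).
At (19, 16): MRS = 11/51.
The indifference curve has slope −11/51 at this bundle.

MRS = 11/51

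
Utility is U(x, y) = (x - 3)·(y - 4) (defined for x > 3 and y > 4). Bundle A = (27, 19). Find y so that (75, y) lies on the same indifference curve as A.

U(27, 19) = 360.
Set U(75, y) = 360 and solve.
With x = 75: (75 − 3) = 72, so (y − 4) = 360/72 = 5.
So y = 4 + 5 = 9.
Check: U(75, 9) = 360.

y = 9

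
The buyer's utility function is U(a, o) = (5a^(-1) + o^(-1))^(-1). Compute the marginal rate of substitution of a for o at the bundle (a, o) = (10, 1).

For CES with ρ = -1, MRS = (5/1)·(o/a)^2.
At (10, 1): MRS = 0.05.
The indifference curve has slope −0.05 at this bundle.

MRS = 0.05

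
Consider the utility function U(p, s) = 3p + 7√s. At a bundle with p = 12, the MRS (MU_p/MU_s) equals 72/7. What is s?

s = 144

MU_p = 3, MU_s = 7/(2√s).
MRS = 3 ÷ (7/(2√s)).
MRS depends only on s: (6/7)·√s = 72/7 ⇒ √s = (72/7)/(6/7) = 12 ⇒ s = 144.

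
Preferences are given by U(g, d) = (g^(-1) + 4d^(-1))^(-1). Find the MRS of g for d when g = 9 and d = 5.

For CES with ρ = -1, MRS = (1/4)·(d/g)^2.
At (9, 5): MRS = 25/324.
That is, one extra unit of g is worth 25/324 units of d at the margin.

MRS = 25/324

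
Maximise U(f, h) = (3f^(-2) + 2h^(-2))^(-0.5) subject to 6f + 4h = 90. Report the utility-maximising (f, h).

f* = 9, h* = 9

For CES with ρ = -2, MRS = (3/2)·(h/f)^3.
Tangency: set MRS = p_f/p_h = 6/4 = 1.5.
So (h/f)^3 = 1; taking the cube root, h/f = 1, i.e. h = f.
Substitute into the budget 6·f + 4·h = 90: 10·f = 90, so f* = 9 and h* = 9.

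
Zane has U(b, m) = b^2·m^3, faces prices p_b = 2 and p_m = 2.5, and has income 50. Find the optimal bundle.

b* = 10, m* = 12

MU_b = 2·b·m^3 and MU_m = 3·b^2·m^2.
MRS = MU_b/MU_m = (2/3)·m/b.
Tangency: set MRS = p_b/p_m = 2/2.5 = 0.8.
So (2/3)·m/b = 0.8, i.e. m = 1.2·b.
Substitute into the budget 2·b + 2.5·m = 50: 5·b = 50, so b* = 10.
Then m* = 1.2·10 = 12.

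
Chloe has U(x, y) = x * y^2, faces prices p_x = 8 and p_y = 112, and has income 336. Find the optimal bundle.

MU_x = y^2 and MU_y = 2·x·y.
MRS = MU_x/MU_y = (1/2)·y/x.
Tangency: set MRS = p_x/p_y = 8/112 = 1/14.
So (1/2)·y/x = 1/14, i.e. y = (1/7)·x.
Substitute into the budget 8·x + 112·y = 336: 24·x = 336, so x* = 14.
Then y* = (1/7)·14 = 2.

x* = 14, y* = 2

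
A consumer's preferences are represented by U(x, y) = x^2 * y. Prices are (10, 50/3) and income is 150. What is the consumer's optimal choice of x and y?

x* = 10, y* = 3

MU_x = 2·x·y and MU_y = x^2.
MRS = MU_x/MU_y = (2/1)·y/x.
Tangency: set MRS = p_x/p_y = 10/(50/3) = 0.6.
So (2/1)·y/x = 0.6, i.e. y = 0.3·x.
Substitute into the budget 10·x + (50/3)·y = 150: 15·x = 150, so x* = 10.
Then y* = 0.3·10 = 3.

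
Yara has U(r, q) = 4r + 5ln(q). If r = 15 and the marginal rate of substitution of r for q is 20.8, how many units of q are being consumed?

q = 26

MU_r = 4, MU_q = 5/q.
MRS = 4 ÷ (5/q).
MRS depends only on q: 0.8·q = 20.8 ⇒ q = 20.8/0.8 = 26.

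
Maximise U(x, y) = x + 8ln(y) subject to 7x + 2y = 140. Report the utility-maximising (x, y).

x* = 12, y* = 28

MU_x = 1, MU_y = 8/y.
MRS = 1 ÷ (8/y).
Tangency: set MRS = p_x/p_y = 7/2 = 3.5.
MRS depends only on y: 0.125·y = 3.5 ⇒ y* = 3.5/0.125 = 28.
From the budget, 7·x = 140 − 2·28 = 84, so x* = 12.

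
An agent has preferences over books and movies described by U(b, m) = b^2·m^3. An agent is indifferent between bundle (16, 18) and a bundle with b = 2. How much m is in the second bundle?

m = 72

U(16, 18) = 1492992.
Set U(2, m) = 1492992 and solve.
With b = 2: 2^2 = 4, so m^3 = 1492992/4 = 373248; taking the cube root, m = 72.
Check: U(2, 72) = 1492992.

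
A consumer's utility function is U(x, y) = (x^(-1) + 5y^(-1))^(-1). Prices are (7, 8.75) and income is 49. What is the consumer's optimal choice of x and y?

x* = 2, y* = 4

For CES with ρ = -1, MRS = (1/5)·(y/x)^2.
Tangency: set MRS = p_x/p_y = 7/8.75 = 0.8.
So (y/x)^2 = 4; taking the square root, y/x = 2, i.e. y = 2·x.
Substitute into the budget 7·x + 8.75·y = 49: 24.5·x = 49, so x* = 2 and y* = 2·2 = 4.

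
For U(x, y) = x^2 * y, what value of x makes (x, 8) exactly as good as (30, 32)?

x = 60

U(30, 32) = 28800.
Set U(x, 8) = 28800 and solve.
With y = 8: x^2 = 28800/8 = 3600; taking the square root, x = 60.
Check: U(60, 8) = 28800.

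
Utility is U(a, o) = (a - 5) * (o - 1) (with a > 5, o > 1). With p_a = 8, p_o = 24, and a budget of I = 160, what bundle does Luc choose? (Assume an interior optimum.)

a* = 11, o* = 3

MU_a = (o−1), MU_o = (a−5).
MRS = (o−1)/(a−5).
Tangency: set MRS = p_a/p_o = 8/24 = 1/3.
So (o − 1)/(a − 5) = 1/3, i.e. (o − 1) = (1/3)·(a − 5).
Rewrite the budget in excess-of-subsistence terms: 8·(a − 5) + 24·(o − 1) = 160 − 8·5 − 24·1 = 96.
Substituting, 16·(a − 5) = 96, so a − 5 = 6 and a* = 11.
Then o − 1 = (1/3)·6 = 2, so o* = 3.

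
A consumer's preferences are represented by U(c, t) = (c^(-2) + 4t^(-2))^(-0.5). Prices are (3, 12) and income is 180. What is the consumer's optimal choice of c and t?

For CES with ρ = -2, MRS = (1/4)·(t/c)^3.
Tangency: set MRS = p_c/p_t = 3/12 = 0.25.
So (t/c)^3 = 1; taking the cube root, t/c = 1, i.e. t = c.
Substitute into the budget 3·c + 12·t = 180: 15·c = 180, so c* = 12 and t* = 12.

c* = 12, t* = 12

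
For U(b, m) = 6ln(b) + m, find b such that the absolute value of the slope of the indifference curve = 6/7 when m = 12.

MU_b = 6/b, MU_m = 1.
MRS = 6/b ÷ 1.
MRS depends only on b: 6/b = 6/7 ⇒ b = 6/(6/7) = 7.

b = 7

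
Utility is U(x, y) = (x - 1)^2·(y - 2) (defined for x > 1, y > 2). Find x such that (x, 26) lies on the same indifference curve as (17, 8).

U(17, 8) = 1536.
Set U(x, 26) = 1536 and solve.
With y = 26: (26 − 2) = 24, so (x − 1)^2 = 1536/24 = 64.
Taking the square root (with x > 1): x − 1 = 8, so x = 9.
Check: U(9, 26) = 1536.

x = 9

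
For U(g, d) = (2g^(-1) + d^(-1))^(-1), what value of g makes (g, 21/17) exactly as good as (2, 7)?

U depends on (g, d) only through S = 2g^(-1) + d^(-1), so equal utility means equal S. At (2, 7): S = 8/7.
With d = 21/17: (21/17)^(-1) = 17/21, so 2g^(-1) = 8/7 − 17/21 = 1/3, i.e. g^(-1) = 1/6.
Hence g = 1/(1/6) = 6.
Check: U(6, 21/17) = 0.875.

g = 6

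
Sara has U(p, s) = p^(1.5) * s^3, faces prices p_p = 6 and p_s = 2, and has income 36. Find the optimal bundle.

MU_p = 1.5·√p·s^3 and MU_s = 3·p^(1.5)·s^2.
MRS = MU_p/MU_s = (0.5)·s/p.
Tangency: set MRS = p_p/p_s = 6/2 = 3.
So (0.5)·s/p = 3, i.e. s = 6·p.
Substitute into the budget 6·p + 2·s = 36: 18·p = 36, so p* = 2.
Then s* = 6·2 = 12.

p* = 2, s* = 12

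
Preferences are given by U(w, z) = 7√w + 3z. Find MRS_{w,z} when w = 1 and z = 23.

MRS = 7/6

MU_w = 7/(2√w), MU_z = 3.
MRS = 7/(2√w) ÷ 3.
At (1, 23): MRS = 7/6.
So at (1, 23) the consumer would give up 7/6 units of z for one more unit of w.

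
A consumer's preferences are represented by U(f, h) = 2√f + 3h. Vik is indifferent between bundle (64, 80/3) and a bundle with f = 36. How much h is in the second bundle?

U(64, 80/3) = 96.
Set U(36, h) = 96 and solve.
With f = 36: √36 = 6, so 3h = 96 − 2·6 = 84 and h = 28.
Check: U(36, 28) = 96.

h = 28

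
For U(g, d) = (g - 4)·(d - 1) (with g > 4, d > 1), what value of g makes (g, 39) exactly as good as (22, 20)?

U(22, 20) = 342.
Set U(g, 39) = 342 and solve.
With d = 39: (39 − 1) = 38, so (g − 4) = 342/38 = 9.
So g = 4 + 9 = 13.
Check: U(13, 39) = 342.

g = 13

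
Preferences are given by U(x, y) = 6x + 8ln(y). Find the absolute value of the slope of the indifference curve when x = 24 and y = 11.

MRS = 8.25

MU_x = 6, MU_y = 8/y.
MRS = 6 ÷ (8/y).
At (24, 11): MRS = 8.25.
So at (24, 11) the consumer would give up 8.25 units of y for one more unit of x.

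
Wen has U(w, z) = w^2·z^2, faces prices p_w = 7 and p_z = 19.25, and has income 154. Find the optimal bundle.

w* = 11, z* = 4

MU_w = 2·w·z^2 and MU_z = 2·w^2·z.
MRS = MU_w/MU_z = z/w.
Tangency: set MRS = p_w/p_z = 7/19.25 = 4/11.
So z/w = 4/11, i.e. z = (4/11)·w.
Substitute into the budget 7·w + 19.25·z = 154: 14·w = 154, so w* = 11.
Then z* = (4/11)·11 = 4.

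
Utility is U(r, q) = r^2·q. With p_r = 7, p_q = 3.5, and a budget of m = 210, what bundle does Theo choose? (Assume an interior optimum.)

MU_r = 2·r·q and MU_q = r^2.
MRS = MU_r/MU_q = (2/1)·q/r.
Tangency: set MRS = p_r/p_q = 7/3.5 = 2.
So (2/1)·q/r = 2, i.e. q = r.
Substitute into the budget 7·r + 3.5·q = 210: 10.5·r = 210, so r* = 20.
Then q* = 20.

r* = 20, q* = 20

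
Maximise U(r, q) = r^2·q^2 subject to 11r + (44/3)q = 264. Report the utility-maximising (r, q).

r* = 12, q* = 9

MU_r = 2·r·q^2 and MU_q = 2·r^2·q.
MRS = MU_r/MU_q = q/r.
Tangency: set MRS = p_r/p_q = 11/(44/3) = 0.75.
So q/r = 0.75, i.e. q = 0.75·r.
Substitute into the budget 11·r + (44/3)·q = 264: 22·r = 264, so r* = 12.
Then q* = 0.75·12 = 9.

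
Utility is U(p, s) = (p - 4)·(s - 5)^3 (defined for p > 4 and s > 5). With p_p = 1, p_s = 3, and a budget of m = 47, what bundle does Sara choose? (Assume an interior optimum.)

MU_p = (s−5)^3, MU_s = 3·(p−4)·(s−5)^2.
MRS = (1/3)·(s−5)/(p−4).
Tangency: set MRS = p_p/p_s = 1/3.
So (1/3)·(s − 5)/(p − 4) = 1/3, i.e. (s − 5) = (p − 4).
Rewrite the budget in excess-of-subsistence terms: 1·(p − 4) + 3·(s − 5) = 47 − 1·4 − 3·5 = 28.
Substituting, 4·(p − 4) = 28, so p − 4 = 7 and p* = 11.
Then s − 5 = 7, so s* = 12.

p* = 11, s* = 12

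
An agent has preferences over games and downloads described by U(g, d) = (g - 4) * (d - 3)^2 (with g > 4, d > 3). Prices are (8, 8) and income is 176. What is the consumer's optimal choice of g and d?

g* = 9, d* = 13

MU_g = (d−3)^2, MU_d = 2·(g−4)·(d−3).
MRS = (1/2)·(d−3)/(g−4).
Tangency: set MRS = p_g/p_d = 8/8 = 1.
So (1/2)·(d − 3)/(g − 4) = 1, i.e. (d − 3) = 2·(g − 4).
Rewrite the budget in excess-of-subsistence terms: 8·(g − 4) + 8·(d − 3) = 176 − 8·4 − 8·3 = 120.
Substituting, 24·(g − 4) = 120, so g − 4 = 5 and g* = 9.
Then d − 3 = 2·5 = 10, so d* = 13.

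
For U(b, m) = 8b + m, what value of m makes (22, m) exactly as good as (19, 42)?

U(19, 42) = 194.
Set U(22, m) = 194 and solve.
8·22 + m = 194 ⇒ m = 18 ⇒ m = 18.
Check: U(22, 18) = 194.

m = 18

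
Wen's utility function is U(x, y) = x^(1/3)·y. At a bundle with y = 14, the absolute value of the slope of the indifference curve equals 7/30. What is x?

MU_x = 1/3·x^(-2/3)·y and MU_y = x^(1/3).
MRS = MU_x/MU_y = (1/3)·y/x.
Substitute y = 14: MRS = (14/3)/x. Setting (14/3)/x = 7/30 gives x = (14/3)/(7/30) = 20.

x = 20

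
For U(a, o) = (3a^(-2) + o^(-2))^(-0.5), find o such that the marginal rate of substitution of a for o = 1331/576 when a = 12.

For CES with ρ = -2, MRS = (3/1)·(o/a)^3.
Setting (3/1)·(o/12)^3 = 1331/576 gives (o/12)^3 = 1331/1728, so o/12 = 11/12 and o = 11.

o = 11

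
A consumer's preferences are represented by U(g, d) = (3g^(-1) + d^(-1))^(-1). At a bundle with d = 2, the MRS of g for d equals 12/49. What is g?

g = 7

For CES with ρ = -1, MRS = (3/1)·(d/g)^2.
Setting (3/1)·(2/g)^2 = 12/49 gives (2/g)^2 = 4/49, so 2/g = 2/7 and g = 7.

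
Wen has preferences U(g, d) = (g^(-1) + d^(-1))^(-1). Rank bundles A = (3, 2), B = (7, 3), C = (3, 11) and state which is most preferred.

Evaluate utility at each bundle:
U(A) = 1.200.
U(B) = 2.100.
U(C) = 2.357.
Highest utility is C, so C ≻ B ≻ A.

Bundle C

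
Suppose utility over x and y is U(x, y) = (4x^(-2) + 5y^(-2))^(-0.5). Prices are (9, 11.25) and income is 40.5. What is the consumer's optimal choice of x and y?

x* = 2, y* = 2

For CES with ρ = -2, MRS = (4/5)·(y/x)^3.
Tangency: set MRS = p_x/p_y = 9/11.25 = 0.8.
So (y/x)^3 = 1; taking the cube root, y/x = 1, i.e. y = x.
Substitute into the budget 9·x + 11.25·y = 40.5: 20.25·x = 40.5, so x* = 2 and y* = 2.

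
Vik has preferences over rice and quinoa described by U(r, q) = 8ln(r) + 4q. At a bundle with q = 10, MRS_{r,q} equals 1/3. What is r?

r = 6

MU_r = 8/r, MU_q = 4.
MRS = 8/r ÷ 4.
MRS depends only on r: 2/r = 1/3 ⇒ r = 2/(1/3) = 6.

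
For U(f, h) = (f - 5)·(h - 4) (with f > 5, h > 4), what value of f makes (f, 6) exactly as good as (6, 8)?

U(6, 8) = 4.
Set U(f, 6) = 4 and solve.
With h = 6: (6 − 4) = 2, so (f − 5) = 4/2 = 2.
So f = 5 + 2 = 7.
Check: U(7, 6) = 4.

f = 7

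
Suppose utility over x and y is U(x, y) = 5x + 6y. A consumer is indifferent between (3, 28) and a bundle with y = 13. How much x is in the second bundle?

U(3, 28) = 183.
Set U(x, 13) = 183 and solve.
5x + 6·13 = 183 ⇒ 5x = 105 ⇒ x = 21.
Check: U(21, 13) = 183.

x = 21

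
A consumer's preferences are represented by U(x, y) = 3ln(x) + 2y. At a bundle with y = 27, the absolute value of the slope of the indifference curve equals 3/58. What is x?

MU_x = 3/x, MU_y = 2.
MRS = 3/x ÷ 2.
MRS depends only on x: 1.5/x = 3/58 ⇒ x = 1.5/(3/58) = 29.

x = 29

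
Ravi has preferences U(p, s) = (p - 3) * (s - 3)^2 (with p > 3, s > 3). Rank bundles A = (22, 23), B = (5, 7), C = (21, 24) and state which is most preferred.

Evaluate utility at each bundle:
U(A) = 7600.
U(B) = 32.
U(C) = 7938.
Highest utility is C, so C ≻ A ≻ B.

Bundle C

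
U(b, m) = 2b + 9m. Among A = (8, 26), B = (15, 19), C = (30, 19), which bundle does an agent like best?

Evaluate utility at each bundle:
U(A) = 250.
U(B) = 201.
U(C) = 231.
Highest utility is A, so A ≻ C ≻ B.

Bundle A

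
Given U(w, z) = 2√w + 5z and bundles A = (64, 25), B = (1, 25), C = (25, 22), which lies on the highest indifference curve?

Bundle A

Evaluate utility at each bundle:
U(A) = 141.000.
U(B) = 127.000.
U(C) = 120.000.
Highest utility is A, so A ≻ B ≻ C.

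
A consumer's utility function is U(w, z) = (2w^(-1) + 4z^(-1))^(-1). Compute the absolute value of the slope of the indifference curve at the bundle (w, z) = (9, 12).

MRS = 8/9

For CES with ρ = -1, MRS = (2/4)·(z/w)^2.
At (9, 12): MRS = 8/9.
So at (9, 12) the consumer would give up 8/9 units of z for one more unit of w.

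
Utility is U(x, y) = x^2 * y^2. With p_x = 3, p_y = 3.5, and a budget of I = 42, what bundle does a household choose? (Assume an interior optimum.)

x* = 7, y* = 6

MU_x = 2·x·y^2 and MU_y = 2·x^2·y.
MRS = MU_x/MU_y = y/x.
Tangency: set MRS = p_x/p_y = 3/3.5 = 6/7.
So y/x = 6/7, i.e. y = (6/7)·x.
Substitute into the budget 3·x + 3.5·y = 42: 6·x = 42, so x* = 7.
Then y* = (6/7)·7 = 6.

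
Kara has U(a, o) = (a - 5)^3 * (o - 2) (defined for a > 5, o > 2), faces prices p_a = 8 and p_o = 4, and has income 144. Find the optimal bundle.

MU_a = 3·(a−5)^2·(o−2), MU_o = (a−5)^3.
MRS = (3/1)·(o−2)/(a−5).
Tangency: set MRS = p_a/p_o = 8/4 = 2.
So (3/1)·(o − 2)/(a − 5) = 2, i.e. (o − 2) = (2/3)·(a − 5).
Rewrite the budget in excess-of-subsistence terms: 8·(a − 5) + 4·(o − 2) = 144 − 8·5 − 4·2 = 96.
Substituting, (32/3)·(a − 5) = 96, so a − 5 = 9 and a* = 14.
Then o − 2 = (2/3)·9 = 6, so o* = 8.

a* = 14, o* = 8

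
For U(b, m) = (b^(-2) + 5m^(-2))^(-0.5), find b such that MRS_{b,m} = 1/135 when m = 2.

b = 6

For CES with ρ = -2, MRS = (1/5)·(m/b)^3.
Setting (1/5)·(2/b)^3 = 1/135 gives (2/b)^3 = 1/27, so 2/b = 1/3 and b = 6.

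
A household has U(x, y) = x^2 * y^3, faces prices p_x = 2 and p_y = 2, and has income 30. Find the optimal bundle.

MU_x = 2·x·y^3 and MU_y = 3·x^2·y^2.
MRS = MU_x/MU_y = (2/3)·y/x.
Tangency: set MRS = p_x/p_y = 2/2 = 1.
So (2/3)·y/x = 1, i.e. y = 1.5·x.
Substitute into the budget 2·x + 2·y = 30: 5·x = 30, so x* = 6.
Then y* = 1.5·6 = 9.

x* = 6, y* = 9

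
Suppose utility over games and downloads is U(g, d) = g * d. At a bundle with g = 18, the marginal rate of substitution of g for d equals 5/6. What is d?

d = 15

MU_g = d and MU_d = g.
MRS = MU_g/MU_d = d/g.
Substitute g = 18: MRS = d/18. Setting d/18 = 5/6 gives d = (5/6)·18 = 15.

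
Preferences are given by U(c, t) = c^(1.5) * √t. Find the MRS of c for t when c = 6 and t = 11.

MRS = 5.5

MU_c = 1.5·√c·√t and MU_t = 0.5·c^(1.5)·t^(-0.5).
MRS = MU_c/MU_t = (3)·t/c.
At (6, 11): MRS = 5.5.
The indifference curve has slope −5.5 at this bundle.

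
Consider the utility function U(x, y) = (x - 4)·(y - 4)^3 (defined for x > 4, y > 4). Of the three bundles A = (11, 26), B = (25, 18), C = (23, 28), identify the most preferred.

Bundle C

Evaluate utility at each bundle:
U(A) = 74536.
U(B) = 57624.
U(C) = 262656.
Highest utility is C, so C ≻ A ≻ B.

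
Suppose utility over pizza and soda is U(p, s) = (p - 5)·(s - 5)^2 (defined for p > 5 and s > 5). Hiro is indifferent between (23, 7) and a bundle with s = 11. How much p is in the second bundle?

p = 7

U(23, 7) = 72.
Set U(p, 11) = 72 and solve.
With s = 11: (11 − 5)^2 = 36, so (p − 5) = 72/36 = 2.
So p = 5 + 2 = 7.
Check: U(7, 11) = 72.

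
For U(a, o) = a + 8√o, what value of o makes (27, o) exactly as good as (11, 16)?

U(11, 16) = 43.
Set U(27, o) = 43 and solve.
With a = 27: 8√o = 43 − 27 = 16, so √o = 2 and o = 4.
Check: U(27, 4) = 43.

o = 4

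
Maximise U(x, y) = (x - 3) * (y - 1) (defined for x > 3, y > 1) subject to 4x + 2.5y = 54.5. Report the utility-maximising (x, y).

x* = 8, y* = 9

MU_x = (y−1), MU_y = (x−3).
MRS = (y−1)/(x−3).
Tangency: set MRS = p_x/p_y = 4/2.5 = 1.6.
So (y − 1)/(x − 3) = 1.6, i.e. (y − 1) = 1.6·(x − 3).
Rewrite the budget in excess-of-subsistence terms: 4·(x − 3) + 2.5·(y − 1) = 54.5 − 4·3 − 2.5·1 = 40.
Substituting, 8·(x − 3) = 40, so x − 3 = 5 and x* = 8.
Then y − 1 = 1.6·5 = 8, so y* = 9.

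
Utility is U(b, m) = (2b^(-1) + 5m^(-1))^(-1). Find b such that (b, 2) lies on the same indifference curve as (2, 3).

b = 12

U depends on (b, m) only through S = 2b^(-1) + 5m^(-1), so equal utility means equal S. At (2, 3): S = 8/3.
With m = 2: 5·2^(-1) = 2.5, so 2b^(-1) = 8/3 − 2.5 = 1/6, i.e. b^(-1) = 1/12.
Hence b = 1/(1/12) = 12.
Check: U(12, 2) = 0.375.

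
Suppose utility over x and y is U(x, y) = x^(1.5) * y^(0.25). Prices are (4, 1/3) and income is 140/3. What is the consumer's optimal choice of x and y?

MU_x = 1.5·√x·y^(0.25) and MU_y = 0.25·x^(1.5)·y^(-0.75).
MRS = MU_x/MU_y = (6)·y/x.
Tangency: set MRS = p_x/p_y = 4/(1/3) = 12.
So (6)·y/x = 12, i.e. y = 2·x.
Substitute into the budget 4·x + (1/3)·y = 140/3: (14/3)·x = 140/3, so x* = 10.
Then y* = 2·10 = 20.

x* = 10, y* = 20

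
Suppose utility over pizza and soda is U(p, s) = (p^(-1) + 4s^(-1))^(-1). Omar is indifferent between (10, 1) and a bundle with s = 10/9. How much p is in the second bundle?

p = 2

U depends on (p, s) only through S = p^(-1) + 4s^(-1), so equal utility means equal S. At (10, 1): S = 4.1.
With s = 10/9: 4·(10/9)^(-1) = 3.6, so p^(-1) = 4.1 − 3.6 = 0.5.
Hence p = 1/0.5 = 2.
Check: U(2, 10/9) = 0.2439.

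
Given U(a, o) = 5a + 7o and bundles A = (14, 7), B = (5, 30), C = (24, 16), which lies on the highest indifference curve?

Bundle B

Evaluate utility at each bundle:
U(A) = 119.
U(B) = 235.
U(C) = 232.
Highest utility is B, so B ≻ C ≻ A.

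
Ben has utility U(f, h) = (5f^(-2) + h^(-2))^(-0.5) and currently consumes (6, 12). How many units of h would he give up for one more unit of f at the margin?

MRS = 40

For CES with ρ = -2, MRS = (5/1)·(h/f)^3.
At (6, 12): MRS = 40.
That is, one extra unit of f is worth 40 units of h at the margin.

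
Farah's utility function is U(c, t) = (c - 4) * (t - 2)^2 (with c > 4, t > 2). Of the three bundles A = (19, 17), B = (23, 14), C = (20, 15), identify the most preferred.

Evaluate utility at each bundle:
U(A) = 3375.
U(B) = 2736.
U(C) = 2704.
Highest utility is A, so A ≻ B ≻ C.

Bundle A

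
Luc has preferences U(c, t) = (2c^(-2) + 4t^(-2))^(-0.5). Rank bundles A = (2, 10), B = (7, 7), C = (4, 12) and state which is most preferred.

Evaluate utility at each bundle:
U(A) = 1.361.
U(B) = 2.858.
U(C) = 2.558.
Highest utility is B, so B ≻ C ≻ A.

Bundle B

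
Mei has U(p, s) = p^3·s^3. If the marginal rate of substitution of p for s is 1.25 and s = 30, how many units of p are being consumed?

p = 24

MU_p = 3·p^2·s^3 and MU_s = 3·p^3·s^2.
MRS = MU_p/MU_s = s/p.
Substitute s = 30: MRS = 30/p. Setting 30/p = 1.25 gives p = 30/1.25 = 24.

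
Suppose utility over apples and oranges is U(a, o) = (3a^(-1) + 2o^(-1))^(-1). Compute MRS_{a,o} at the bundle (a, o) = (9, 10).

MRS = 50/27

For CES with ρ = -1, MRS = (3/2)·(o/a)^2.
At (9, 10): MRS = 50/27.
So at (9, 10) the consumer would give up 50/27 units of o for one more unit of a.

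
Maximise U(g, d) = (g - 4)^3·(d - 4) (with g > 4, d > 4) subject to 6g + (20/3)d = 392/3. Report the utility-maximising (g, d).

MU_g = 3·(g−4)^2·(d−4), MU_d = (g−4)^3.
MRS = (3/1)·(d−4)/(g−4).
Tangency: set MRS = p_g/p_d = 6/(20/3) = 0.9.
So (3/1)·(d − 4)/(g − 4) = 0.9, i.e. (d − 4) = 0.3·(g − 4).
Rewrite the budget in excess-of-subsistence terms: 6·(g − 4) + (20/3)·(d − 4) = 392/3 − 6·4 − (20/3)·4 = 80.
Substituting, 8·(g − 4) = 80, so g − 4 = 10 and g* = 14.
Then d − 4 = 0.3·10 = 3, so d* = 7.

g* = 14, d* = 7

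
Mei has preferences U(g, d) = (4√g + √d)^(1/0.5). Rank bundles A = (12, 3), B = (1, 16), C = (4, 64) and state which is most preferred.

Bundle C

Evaluate utility at each bundle:
U(A) = 243.000.
U(B) = 64.000.
U(C) = 256.000.
Highest utility is C, so C ≻ A ≻ B.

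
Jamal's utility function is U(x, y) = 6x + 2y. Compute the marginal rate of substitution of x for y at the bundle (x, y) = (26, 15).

MRS = 3

MU_x = 6, MU_y = 2, so MRS = 6/2 = 3 at every bundle.
At (26, 15): MRS = 3.
The indifference curve has slope −3 at this bundle.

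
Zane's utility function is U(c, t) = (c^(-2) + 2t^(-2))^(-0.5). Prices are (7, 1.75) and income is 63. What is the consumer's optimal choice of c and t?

For CES with ρ = -2, MRS = (1/2)·(t/c)^3.
Tangency: set MRS = p_c/p_t = 7/1.75 = 4.
So (t/c)^3 = 8; taking the cube root, t/c = 2, i.e. t = 2·c.
Substitute into the budget 7·c + 1.75·t = 63: 10.5·c = 63, so c* = 6 and t* = 2·6 = 12.

c* = 6, t* = 12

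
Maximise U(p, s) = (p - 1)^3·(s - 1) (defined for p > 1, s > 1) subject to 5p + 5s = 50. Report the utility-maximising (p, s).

MU_p = 3·(p−1)^2·(s−1), MU_s = (p−1)^3.
MRS = (3/1)·(s−1)/(p−1).
Tangency: set MRS = p_p/p_s = 5/5 = 1.
So (3/1)·(s − 1)/(p − 1) = 1, i.e. (s − 1) = (1/3)·(p − 1).
Rewrite the budget in excess-of-subsistence terms: 5·(p − 1) + 5·(s − 1) = 50 − 5·1 − 5·1 = 40.
Substituting, (20/3)·(p − 1) = 40, so p − 1 = 6 and p* = 7.
Then s − 1 = (1/3)·6 = 2, so s* = 3.

p* = 7, s* = 3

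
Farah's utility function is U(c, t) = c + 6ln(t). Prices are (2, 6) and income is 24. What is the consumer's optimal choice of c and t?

MU_c = 1, MU_t = 6/t.
MRS = 1 ÷ (6/t).
Tangency: set MRS = p_c/p_t = 2/6 = 1/3.
MRS depends only on t: (1/6)·t = 1/3 ⇒ t* = (1/3)/(1/6) = 2.
From the budget, 2·c = 24 − 6·2 = 12, so c* = 6.

c* = 6, t* = 2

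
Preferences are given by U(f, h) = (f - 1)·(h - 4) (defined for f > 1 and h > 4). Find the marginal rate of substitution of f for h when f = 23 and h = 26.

MU_f = (h−4), MU_h = (f−1).
MRS = (h−4)/(f−1).
At (23, 26): MRS = 1.
So at (23, 26) the consumer would give up 1 units of h for one more unit of f.

MRS = 1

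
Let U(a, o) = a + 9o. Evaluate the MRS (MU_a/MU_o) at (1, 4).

MU_a = 1, MU_o = 9, so MRS = 1/9 at every bundle.
At (1, 4): MRS = 1/9.
So at (1, 4) the consumer would give up 1/9 units of o for one more unit of a.

MRS = 1/9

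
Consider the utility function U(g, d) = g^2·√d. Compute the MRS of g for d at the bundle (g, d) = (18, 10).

MU_g = 2·g·√d and MU_d = 0.5·g^2·d^(-0.5).
MRS = MU_g/MU_d = (4)·d/g.
At (18, 10): MRS = 20/9.
The indifference curve has slope −20/9 at this bundle.

MRS = 20/9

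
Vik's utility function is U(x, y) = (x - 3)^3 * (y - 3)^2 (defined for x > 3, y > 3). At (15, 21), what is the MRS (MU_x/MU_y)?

MRS = 2.25

MU_x = 3·(x−3)^2·(y−3)^2, MU_y = 2·(x−3)^3·(y−3).
MRS = (3/2)·(y−3)/(x−3).
At (15, 21): MRS = 2.25.
So at (15, 21) the consumer would give up 2.25 units of y for one more unit of x.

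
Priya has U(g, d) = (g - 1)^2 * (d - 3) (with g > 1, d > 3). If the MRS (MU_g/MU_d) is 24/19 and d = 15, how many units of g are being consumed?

MU_g = 2·(g−1)·(d−3), MU_d = (g−1)^2.
MRS = (2/1)·(d−3)/(g−1).
Substitute d = 15: MRS = 24/(g − 1). Setting this equal to 24/19 gives g − 1 = 24/(24/19) = 19, so g = 20.

g = 20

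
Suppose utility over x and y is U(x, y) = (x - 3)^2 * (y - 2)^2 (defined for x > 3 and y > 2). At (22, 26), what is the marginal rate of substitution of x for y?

MU_x = 2·(x−3)·(y−2)^2, MU_y = 2·(x−3)^2·(y−2).
MRS = (y−2)/(x−3).
At (22, 26): MRS = 24/19.
The indifference curve has slope −24/19 at this bundle.

MRS = 24/19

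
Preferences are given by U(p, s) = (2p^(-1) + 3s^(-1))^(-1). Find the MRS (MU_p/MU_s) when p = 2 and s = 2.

For CES with ρ = -1, MRS = (2/3)·(s/p)^2.
At (2, 2): MRS = 2/3.
That is, one extra unit of p is worth 2/3 units of s at the margin.

MRS = 2/3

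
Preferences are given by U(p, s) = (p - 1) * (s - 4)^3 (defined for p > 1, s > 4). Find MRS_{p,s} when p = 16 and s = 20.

MU_p = (s−4)^3, MU_s = 3·(p−1)·(s−4)^2.
MRS = (1/3)·(s−4)/(p−1).
At (16, 20): MRS = 16/45.
The indifference curve has slope −16/45 at this bundle.

MRS = 16/45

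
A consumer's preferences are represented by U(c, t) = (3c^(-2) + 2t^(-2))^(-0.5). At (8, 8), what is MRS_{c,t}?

MRS = 1.5

For CES with ρ = -2, MRS = (3/2)·(t/c)^3.
At (8, 8): MRS = 1.5.
The indifference curve has slope −1.5 at this bundle.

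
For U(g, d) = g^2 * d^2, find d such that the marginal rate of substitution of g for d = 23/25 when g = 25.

d = 23

MU_g = 2·g·d^2 and MU_d = 2·g^2·d.
MRS = MU_g/MU_d = d/g.
Substitute g = 25: MRS = d/25. Setting d/25 = 23/25 gives d = (23/25)·25 = 23.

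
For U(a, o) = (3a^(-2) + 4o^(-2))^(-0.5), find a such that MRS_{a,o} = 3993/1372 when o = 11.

a = 7

For CES with ρ = -2, MRS = (3/4)·(o/a)^3.
Setting (3/4)·(11/a)^3 = 3993/1372 gives (11/a)^3 = 1331/343, so 11/a = 11/7 and a = 7.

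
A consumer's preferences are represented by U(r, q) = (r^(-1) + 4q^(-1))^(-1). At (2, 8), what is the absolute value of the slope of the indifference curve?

For CES with ρ = -1, MRS = (1/4)·(q/r)^2.
At (2, 8): MRS = 4.
So at (2, 8) the consumer would give up 4 units of q for one more unit of r.

MRS = 4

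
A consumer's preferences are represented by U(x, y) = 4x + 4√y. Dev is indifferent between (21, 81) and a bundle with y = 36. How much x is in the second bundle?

U(21, 81) = 120.
Set U(x, 36) = 120 and solve.
With y = 36: √36 = 6, so 4x = 120 − 4·6 = 96 and x = 24.
Check: U(24, 36) = 120.

x = 24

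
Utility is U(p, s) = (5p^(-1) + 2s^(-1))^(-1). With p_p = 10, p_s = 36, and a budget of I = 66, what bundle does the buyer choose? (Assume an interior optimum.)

For CES with ρ = -1, MRS = (5/2)·(s/p)^2.
Tangency: set MRS = p_p/p_s = 10/36 = 5/18.
So (s/p)^2 = 1/9; taking the square root, s/p = 1/3, i.e. s = (1/3)·p.
Substitute into the budget 10·p + 36·s = 66: 22·p = 66, so p* = 3 and s* = (1/3)·3 = 1.

p* = 3, s* = 1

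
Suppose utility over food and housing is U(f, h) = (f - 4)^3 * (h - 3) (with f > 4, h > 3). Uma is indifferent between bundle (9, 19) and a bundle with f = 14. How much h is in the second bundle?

U(9, 19) = 2000.
Set U(14, h) = 2000 and solve.
With f = 14: (14 − 4)^3 = 1000, so (h − 3) = 2000/1000 = 2.
So h = 3 + 2 = 5.
Check: U(14, 5) = 2000.

h = 5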